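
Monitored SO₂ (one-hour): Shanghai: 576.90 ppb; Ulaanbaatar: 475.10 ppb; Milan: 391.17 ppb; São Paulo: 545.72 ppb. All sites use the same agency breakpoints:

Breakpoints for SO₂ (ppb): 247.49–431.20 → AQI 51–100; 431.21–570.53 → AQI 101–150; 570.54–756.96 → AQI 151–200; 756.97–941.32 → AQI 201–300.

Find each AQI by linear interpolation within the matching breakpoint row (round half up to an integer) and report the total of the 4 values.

499

Shanghai: 576.90 lies in 570.54–756.96, so I_lo=151, I_hi=200, C_lo=570.54, C_hi=756.96.
(200−151)/(756.96−570.54) × (576.90−570.54) + 151 = 49/186.42 × 6.36 + 151 ≈ 152.67 → 153.
Ulaanbaatar: row 431.21–570.53 (AQI 101–150). (150−101)·(475.10−431.21)/(570.53−431.21) + 101 = 49·43.89/139.32 + 101 ≈ 116.44 → 116.
Milan: row 247.49–431.20 (AQI 51–100). (100−51)·(391.17−247.49)/(431.20−247.49) + 51 = 49·143.68/183.71 + 51 ≈ 89.32 → 89.
São Paulo: 545.72 ∈ [431.21, 570.53] ↔ index [101, 150].
101 + (545.72−431.21)·(150−101)/(570.53−431.21) = 101 + 114.51·49/139.32 ≈ 141.27, so AQI = 141.
AQIs: Shanghai=153, Ulaanbaatar=116, Milan=89, São Paulo=141. Sum = 153 + 116 + 89 + 141 = 499.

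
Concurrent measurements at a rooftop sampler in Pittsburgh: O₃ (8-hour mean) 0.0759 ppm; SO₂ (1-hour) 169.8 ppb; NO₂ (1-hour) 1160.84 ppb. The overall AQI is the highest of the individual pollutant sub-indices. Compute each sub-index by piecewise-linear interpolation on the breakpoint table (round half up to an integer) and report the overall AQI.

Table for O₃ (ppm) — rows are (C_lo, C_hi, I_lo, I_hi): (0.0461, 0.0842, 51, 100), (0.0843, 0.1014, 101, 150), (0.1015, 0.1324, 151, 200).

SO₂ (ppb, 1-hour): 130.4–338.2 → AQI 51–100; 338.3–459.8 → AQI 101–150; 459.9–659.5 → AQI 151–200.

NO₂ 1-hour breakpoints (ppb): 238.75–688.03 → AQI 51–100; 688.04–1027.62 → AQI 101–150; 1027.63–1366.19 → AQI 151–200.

170

O₃: 0.0759 lies in 0.0461–0.0842, so I_lo=51, I_hi=100, C_lo=0.0461, C_hi=0.0842.
(100−51)/(0.0842−0.0461) × (0.0759−0.0461) + 51 = 49/0.0381 × 0.0298 + 51 ≈ 89.33 → 89.
SO₂ 169.8: bracket 130.4–338.2 → index 51–100; slope 49/207.8, offset 39.4.
AQI = 51 + 49/207.8·39.4 ≈ 60.29 ⇒ 60.
NO₂: 1160.84 lies in 1027.63–1366.19, so I_lo=151, I_hi=200, C_lo=1027.63, C_hi=1366.19.
(200−151)/(1366.19−1027.63) × (1160.84−1027.63) + 151 = 49/338.56 × 133.21 + 151 ≈ 170.28 → 170.
Sub-indices: O₃→89, SO₂→60, NO₂→170. Overall AQI = max = 170; dominant pollutant is NO₂.
AQI 170: Unhealthy.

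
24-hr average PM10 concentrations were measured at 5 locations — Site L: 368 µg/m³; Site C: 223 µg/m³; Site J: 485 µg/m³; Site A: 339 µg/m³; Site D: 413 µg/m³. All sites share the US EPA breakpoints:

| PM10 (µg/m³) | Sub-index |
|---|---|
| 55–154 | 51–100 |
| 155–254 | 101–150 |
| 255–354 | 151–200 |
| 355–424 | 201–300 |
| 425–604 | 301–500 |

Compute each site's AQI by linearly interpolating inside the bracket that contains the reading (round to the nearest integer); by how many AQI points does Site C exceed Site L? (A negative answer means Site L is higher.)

-85

Site L: row 355–424 (AQI 201–300). (300−201)·(368−355)/(424−355) + 201 = 99·13/69 + 201 ≈ 219.65 → 220.
Site C 223: bracket 155–254 → index 101–150; slope 49/99, offset 68.
AQI = 101 + 49/99·68 ≈ 134.66 ⇒ 135.
Site J: row 425–604 (AQI 301–500). (500−301)·(485−425)/(604−425) + 301 = 199·60/179 + 301 ≈ 367.70 → 368.
Site A 339: bracket 255–354 → index 151–200; slope 49/99, offset 84.
AQI = 151 + 49/99·84 ≈ 192.58 ⇒ 193.
Site D 413: bracket 355–424 → index 201–300; slope 99/69, offset 58.
AQI = 201 + 99/69·58 ≈ 284.22 ⇒ 284.
AQIs: Site L=220, Site C=135, Site J=368, Site A=193, Site D=284. Site C (135) − Site L (220) = -85.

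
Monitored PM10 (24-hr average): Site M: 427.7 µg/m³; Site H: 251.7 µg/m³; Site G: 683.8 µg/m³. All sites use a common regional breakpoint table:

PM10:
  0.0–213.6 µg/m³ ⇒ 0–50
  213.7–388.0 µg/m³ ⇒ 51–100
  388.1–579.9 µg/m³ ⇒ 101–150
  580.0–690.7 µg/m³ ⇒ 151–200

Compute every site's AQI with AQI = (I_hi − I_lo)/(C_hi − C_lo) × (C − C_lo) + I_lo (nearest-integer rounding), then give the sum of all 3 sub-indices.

370

Site M: row 388.1–579.9 (AQI 101–150). (150−101)·(427.7−388.1)/(579.9−388.1) + 101 = 49·39.6/191.8 + 101 ≈ 111.12 → 111.
Site H: 251.7 ∈ [213.7, 388.0] ↔ index [51, 100].
51 + (251.7−213.7)·(100−51)/(388.0−213.7) = 51 + 38.0·49/174.3 ≈ 61.68, so AQI = 62.
Site G: 683.8 ∈ [580.0, 690.7] ↔ index [151, 200].
151 + (683.8−580.0)·(200−151)/(690.7−580.0) = 151 + 103.8·49/110.7 ≈ 196.95, so AQI = 197.
AQIs: Site M=111, Site H=62, Site G=197. Sum = 111 + 62 + 197 = 370.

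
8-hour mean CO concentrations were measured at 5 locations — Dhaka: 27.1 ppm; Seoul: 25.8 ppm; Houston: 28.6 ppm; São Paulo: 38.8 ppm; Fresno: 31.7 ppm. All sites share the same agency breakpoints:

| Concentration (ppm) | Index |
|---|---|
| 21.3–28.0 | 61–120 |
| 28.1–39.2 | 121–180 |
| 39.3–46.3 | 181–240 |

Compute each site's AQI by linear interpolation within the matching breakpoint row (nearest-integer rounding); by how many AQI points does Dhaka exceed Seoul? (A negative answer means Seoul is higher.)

Dhaka: 27.1 lies in 21.3–28.0, so I_lo=61, I_hi=120, C_lo=21.3, C_hi=28.0.
(120−61)/(28.0−21.3) × (27.1−21.3) + 61 = 59/6.7 × 5.8 + 61 ≈ 112.07 → 112.
Seoul: row 21.3–28.0 (AQI 61–120). (120−61)·(25.8−21.3)/(28.0−21.3) + 61 = 59·4.5/6.7 + 61 ≈ 100.63 → 101.
Houston 28.6: bracket 28.1–39.2 → index 121–180; slope 59/11.1, offset 0.5.
AQI = 121 + 59/11.1·0.5 ≈ 123.66 ⇒ 124.
São Paulo: row 28.1–39.2 (AQI 121–180). (180−121)·(38.8−28.1)/(39.2−28.1) + 121 = 59·10.7/11.1 + 121 ≈ 177.87 → 178.
Fresno: row 28.1–39.2 (AQI 121–180). (180−121)·(31.7−28.1)/(39.2−28.1) + 121 = 59·3.6/11.1 + 121 ≈ 140.14 → 140.
AQIs: Dhaka=112, Seoul=101, Houston=124, São Paulo=178, Fresno=140. Dhaka (112) − Seoul (101) = 11.

11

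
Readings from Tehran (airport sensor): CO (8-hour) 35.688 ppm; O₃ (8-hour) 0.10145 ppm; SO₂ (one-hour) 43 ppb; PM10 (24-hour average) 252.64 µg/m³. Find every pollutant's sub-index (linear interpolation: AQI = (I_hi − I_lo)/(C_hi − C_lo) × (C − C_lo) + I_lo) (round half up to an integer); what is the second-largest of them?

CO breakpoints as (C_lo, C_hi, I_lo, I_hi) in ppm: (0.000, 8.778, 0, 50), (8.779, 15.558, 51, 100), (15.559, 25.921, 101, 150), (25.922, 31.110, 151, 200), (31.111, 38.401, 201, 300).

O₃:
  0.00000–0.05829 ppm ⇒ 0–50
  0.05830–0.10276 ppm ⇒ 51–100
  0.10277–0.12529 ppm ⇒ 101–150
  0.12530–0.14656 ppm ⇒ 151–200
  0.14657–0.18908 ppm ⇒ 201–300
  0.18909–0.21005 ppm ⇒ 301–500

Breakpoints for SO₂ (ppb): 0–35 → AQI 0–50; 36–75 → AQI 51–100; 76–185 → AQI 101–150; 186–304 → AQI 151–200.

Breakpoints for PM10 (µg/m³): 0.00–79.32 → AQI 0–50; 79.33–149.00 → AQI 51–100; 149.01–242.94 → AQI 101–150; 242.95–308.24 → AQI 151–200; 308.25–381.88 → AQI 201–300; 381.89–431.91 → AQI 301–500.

CO: row 31.111–38.401 (AQI 201–300). (300−201)·(35.688−31.111)/(38.401−31.111) + 201 = 99·4.577/7.290 + 201 ≈ 263.16 → 263.
O₃ 0.10145: bracket 0.05830–0.10276 → index 51–100; slope 49/0.04446, offset 0.04315.
AQI = 51 + 49/0.04446·0.04315 ≈ 98.56 ⇒ 99.
SO₂ 43: bracket 36–75 → index 51–100; slope 49/39, offset 7.
AQI = 51 + 49/39·7 ≈ 59.79 ⇒ 60.
PM10: 252.64 lies in 242.95–308.24, so I_lo=151, I_hi=200, C_lo=242.95, C_hi=308.24.
(200−151)/(308.24−242.95) × (252.64−242.95) + 151 = 49/65.29 × 9.69 + 151 ≈ 158.27 → 158.
Sub-indices: CO→263, O₃→99, SO₂→60, PM10→158. Ranked high→low: 263, 158, 99, 60. Second-highest sub-index = 158.

158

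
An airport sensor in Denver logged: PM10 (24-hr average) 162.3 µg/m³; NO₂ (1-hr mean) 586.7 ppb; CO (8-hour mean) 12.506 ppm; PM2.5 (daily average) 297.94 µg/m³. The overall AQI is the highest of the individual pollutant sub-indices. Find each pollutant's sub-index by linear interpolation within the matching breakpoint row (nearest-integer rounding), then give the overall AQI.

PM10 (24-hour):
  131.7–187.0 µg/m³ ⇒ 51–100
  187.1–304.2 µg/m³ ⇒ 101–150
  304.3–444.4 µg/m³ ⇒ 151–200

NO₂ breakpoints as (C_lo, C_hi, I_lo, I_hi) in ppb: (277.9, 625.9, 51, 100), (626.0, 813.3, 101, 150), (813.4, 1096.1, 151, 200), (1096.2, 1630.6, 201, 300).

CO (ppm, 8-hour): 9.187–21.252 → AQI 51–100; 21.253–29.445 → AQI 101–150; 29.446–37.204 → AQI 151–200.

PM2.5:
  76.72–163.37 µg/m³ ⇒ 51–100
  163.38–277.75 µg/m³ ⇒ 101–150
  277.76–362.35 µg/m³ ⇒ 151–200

163

PM10: 162.3 lies in 131.7–187.0, so I_lo=51, I_hi=100, C_lo=131.7, C_hi=187.0.
(100−51)/(187.0−131.7) × (162.3−131.7) + 51 = 49/55.3 × 30.6 + 51 ≈ 78.11 → 78.
NO₂: 586.7 ∈ [277.9, 625.9] ↔ index [51, 100].
51 + (586.7−277.9)·(100−51)/(625.9−277.9) = 51 + 308.8·49/348.0 ≈ 94.48, so AQI = 94.
CO: row 9.187–21.252 (AQI 51–100). (100−51)·(12.506−9.187)/(21.252−9.187) + 51 = 49·3.319/12.065 + 51 ≈ 64.48 → 64.
PM2.5 297.94: bracket 277.76–362.35 → index 151–200; slope 49/84.59, offset 20.18.
AQI = 151 + 49/84.59·20.18 ≈ 162.69 ⇒ 163.
Sub-indices: PM10→78, NO₂→94, CO→64, PM2.5→163. Overall AQI = max = 163; dominant pollutant is PM2.5.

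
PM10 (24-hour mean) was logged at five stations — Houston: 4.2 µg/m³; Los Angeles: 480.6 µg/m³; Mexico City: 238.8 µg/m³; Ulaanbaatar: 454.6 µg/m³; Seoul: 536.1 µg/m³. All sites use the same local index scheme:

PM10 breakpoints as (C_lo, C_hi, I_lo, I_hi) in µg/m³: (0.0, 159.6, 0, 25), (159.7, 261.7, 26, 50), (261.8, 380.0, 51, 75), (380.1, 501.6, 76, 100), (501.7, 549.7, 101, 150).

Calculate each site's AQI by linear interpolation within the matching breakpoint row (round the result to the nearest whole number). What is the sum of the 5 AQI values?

369

Houston: 4.2 ∈ [0.0, 159.6] ↔ index [0, 25].
0 + (4.2−0.0)·(25−0)/(159.6−0.0) = 0 + 4.2·25/159.6 ≈ 0.66, so AQI = 1.
Los Angeles: row 380.1–501.6 (AQI 76–100). (100−76)·(480.6−380.1)/(501.6−380.1) + 76 = 24·100.5/121.5 + 76 ≈ 95.85 → 96.
Mexico City: 238.8 ∈ [159.7, 261.7] ↔ index [26, 50].
26 + (238.8−159.7)·(50−26)/(261.7−159.7) = 26 + 79.1·24/102.0 ≈ 44.61, so AQI = 45.
Ulaanbaatar 454.6: bracket 380.1–501.6 → index 76–100; slope 24/121.5, offset 74.5.
AQI = 76 + 24/121.5·74.5 ≈ 90.72 ⇒ 91.
Seoul: 536.1 ∈ [501.7, 549.7] ↔ index [101, 150].
101 + (536.1−501.7)·(150−101)/(549.7−501.7) = 101 + 34.4·49/48.0 ≈ 136.12, so AQI = 136.
AQIs: Houston=1, Los Angeles=96, Mexico City=45, Ulaanbaatar=91, Seoul=136. Sum = 1 + 96 + 45 + 91 + 136 = 369.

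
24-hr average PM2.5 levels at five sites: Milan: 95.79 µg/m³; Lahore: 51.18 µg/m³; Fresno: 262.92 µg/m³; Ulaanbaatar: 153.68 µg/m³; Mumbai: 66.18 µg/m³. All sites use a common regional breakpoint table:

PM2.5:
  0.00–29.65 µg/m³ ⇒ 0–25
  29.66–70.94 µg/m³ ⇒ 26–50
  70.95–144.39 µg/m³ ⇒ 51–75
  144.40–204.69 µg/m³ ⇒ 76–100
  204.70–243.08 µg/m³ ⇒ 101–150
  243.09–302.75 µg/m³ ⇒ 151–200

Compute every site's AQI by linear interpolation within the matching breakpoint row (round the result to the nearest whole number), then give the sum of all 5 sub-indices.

Milan: row 70.95–144.39 (AQI 51–75). (75−51)·(95.79−70.95)/(144.39−70.95) + 51 = 24·24.84/73.44 + 51 ≈ 59.12 → 59.
Lahore: 51.18 ∈ [29.66, 70.94] ↔ index [26, 50].
26 + (51.18−29.66)·(50−26)/(70.94−29.66) = 26 + 21.52·24/41.28 ≈ 38.51, so AQI = 39.
Fresno: row 243.09–302.75 (AQI 151–200). (200−151)·(262.92−243.09)/(302.75−243.09) + 151 = 49·19.83/59.66 + 151 ≈ 167.29 → 167.
Ulaanbaatar 153.68: bracket 144.40–204.69 → index 76–100; slope 24/60.29, offset 9.28.
AQI = 76 + 24/60.29·9.28 ≈ 79.69 ⇒ 80.
Mumbai 66.18: bracket 29.66–70.94 → index 26–50; slope 24/41.28, offset 36.52.
AQI = 26 + 24/41.28·36.52 ≈ 47.23 ⇒ 47.
AQIs: Milan=59, Lahore=39, Fresno=167, Ulaanbaatar=80, Mumbai=47. Sum = 59 + 39 + 167 + 80 + 47 = 392.

392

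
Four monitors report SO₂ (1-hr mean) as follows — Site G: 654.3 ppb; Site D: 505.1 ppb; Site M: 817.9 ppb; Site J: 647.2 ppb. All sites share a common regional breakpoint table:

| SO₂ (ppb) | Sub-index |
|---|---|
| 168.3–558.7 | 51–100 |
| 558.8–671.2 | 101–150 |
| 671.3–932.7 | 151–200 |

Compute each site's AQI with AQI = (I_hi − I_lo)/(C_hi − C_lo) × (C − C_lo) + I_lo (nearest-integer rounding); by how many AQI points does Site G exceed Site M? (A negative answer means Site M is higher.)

Site G: 654.3 ∈ [558.8, 671.2] ↔ index [101, 150].
101 + (654.3−558.8)·(150−101)/(671.2−558.8) = 101 + 95.5·49/112.4 ≈ 142.63, so AQI = 143.
Site D: 505.1 ∈ [168.3, 558.7] ↔ index [51, 100].
51 + (505.1−168.3)·(100−51)/(558.7−168.3) = 51 + 336.8·49/390.4 ≈ 93.27, so AQI = 93.
Site M 817.9: bracket 671.3–932.7 → index 151–200; slope 49/261.4, offset 146.6.
AQI = 151 + 49/261.4·146.6 ≈ 178.48 ⇒ 178.
Site J: 647.2 lies in 558.8–671.2, so I_lo=101, I_hi=150, C_lo=558.8, C_hi=671.2.
(150−101)/(671.2−558.8) × (647.2−558.8) + 101 = 49/112.4 × 88.4 + 101 ≈ 139.54 → 140.
AQIs: Site G=143, Site D=93, Site M=178, Site J=140. Site G (143) − Site M (178) = -35.

-35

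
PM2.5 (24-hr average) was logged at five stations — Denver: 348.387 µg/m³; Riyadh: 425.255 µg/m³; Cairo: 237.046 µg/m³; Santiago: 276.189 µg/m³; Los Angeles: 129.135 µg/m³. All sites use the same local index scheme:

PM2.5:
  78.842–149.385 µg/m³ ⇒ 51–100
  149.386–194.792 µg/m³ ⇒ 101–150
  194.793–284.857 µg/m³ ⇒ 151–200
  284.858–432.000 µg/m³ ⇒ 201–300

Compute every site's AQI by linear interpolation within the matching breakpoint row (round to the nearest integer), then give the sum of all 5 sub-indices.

Denver 348.387: bracket 284.858–432.000 → index 201–300; slope 99/147.142, offset 63.529.
AQI = 201 + 99/147.142·63.529 ≈ 243.74 ⇒ 244.
Riyadh: 425.255 lies in 284.858–432.000, so I_lo=201, I_hi=300, C_lo=284.858, C_hi=432.000.
(300−201)/(432.000−284.858) × (425.255−284.858) + 201 = 99/147.142 × 140.397 + 201 ≈ 295.46 → 295.
Cairo: 237.046 ∈ [194.793, 284.857] ↔ index [151, 200].
151 + (237.046−194.793)·(200−151)/(284.857−194.793) = 151 + 42.253·49/90.064 ≈ 173.99, so AQI = 174.
Santiago: 276.189 lies in 194.793–284.857, so I_lo=151, I_hi=200, C_lo=194.793, C_hi=284.857.
(200−151)/(284.857−194.793) × (276.189−194.793) + 151 = 49/90.064 × 81.396 + 151 ≈ 195.28 → 195.
Los Angeles: row 78.842–149.385 (AQI 51–100). (100−51)·(129.135−78.842)/(149.385−78.842) + 51 = 49·50.293/70.543 + 51 ≈ 85.93 → 86.
AQIs: Denver=244, Riyadh=295, Cairo=174, Santiago=195, Los Angeles=86. Sum = 244 + 295 + 174 + 195 + 86 = 994.

994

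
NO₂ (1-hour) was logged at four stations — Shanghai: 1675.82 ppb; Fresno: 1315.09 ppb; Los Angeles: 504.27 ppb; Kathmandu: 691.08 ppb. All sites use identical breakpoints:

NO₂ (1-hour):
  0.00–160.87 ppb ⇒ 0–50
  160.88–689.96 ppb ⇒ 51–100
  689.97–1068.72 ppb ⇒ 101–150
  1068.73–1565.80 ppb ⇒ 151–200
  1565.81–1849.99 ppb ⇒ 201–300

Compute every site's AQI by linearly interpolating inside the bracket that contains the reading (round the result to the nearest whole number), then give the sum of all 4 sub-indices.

598

Shanghai: 1675.82 ∈ [1565.81, 1849.99] ↔ index [201, 300].
201 + (1675.82−1565.81)·(300−201)/(1849.99−1565.81) = 201 + 110.01·99/284.18 ≈ 239.32, so AQI = 239.
Fresno: row 1068.73–1565.80 (AQI 151–200). (200−151)·(1315.09−1068.73)/(1565.80−1068.73) + 151 = 49·246.36/497.07 + 151 ≈ 175.29 → 175.
Los Angeles: 504.27 ∈ [160.88, 689.96] ↔ index [51, 100].
51 + (504.27−160.88)·(100−51)/(689.96−160.88) = 51 + 343.39·49/529.08 ≈ 82.80, so AQI = 83.
Kathmandu: 691.08 ∈ [689.97, 1068.72] ↔ index [101, 150].
101 + (691.08−689.97)·(150−101)/(1068.72−689.97) = 101 + 1.11·49/378.75 ≈ 101.14, so AQI = 101.
AQIs: Shanghai=239, Fresno=175, Los Angeles=83, Kathmandu=101. Sum = 239 + 175 + 83 + 101 = 598.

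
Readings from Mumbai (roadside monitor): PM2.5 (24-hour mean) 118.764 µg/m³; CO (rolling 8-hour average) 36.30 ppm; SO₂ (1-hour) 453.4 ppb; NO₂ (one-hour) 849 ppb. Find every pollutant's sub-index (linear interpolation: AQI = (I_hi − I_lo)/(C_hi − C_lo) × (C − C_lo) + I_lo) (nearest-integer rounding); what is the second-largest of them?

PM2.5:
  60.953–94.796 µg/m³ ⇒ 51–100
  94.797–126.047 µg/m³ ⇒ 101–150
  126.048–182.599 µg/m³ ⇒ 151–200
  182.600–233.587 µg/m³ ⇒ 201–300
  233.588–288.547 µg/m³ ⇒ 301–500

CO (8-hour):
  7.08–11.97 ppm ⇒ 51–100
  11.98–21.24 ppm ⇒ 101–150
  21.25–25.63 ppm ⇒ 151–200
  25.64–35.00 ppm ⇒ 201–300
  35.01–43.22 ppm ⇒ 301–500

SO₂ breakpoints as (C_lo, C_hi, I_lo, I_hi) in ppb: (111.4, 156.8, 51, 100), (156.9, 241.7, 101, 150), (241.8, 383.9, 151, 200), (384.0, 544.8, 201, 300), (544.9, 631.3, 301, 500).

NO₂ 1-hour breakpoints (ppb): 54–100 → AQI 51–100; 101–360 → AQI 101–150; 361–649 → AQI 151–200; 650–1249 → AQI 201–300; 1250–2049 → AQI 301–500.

244

PM2.5: 118.764 ∈ [94.797, 126.047] ↔ index [101, 150].
101 + (118.764−94.797)·(150−101)/(126.047−94.797) = 101 + 23.967·49/31.250 ≈ 138.58, so AQI = 139.
CO 36.30: bracket 35.01–43.22 → index 301–500; slope 199/8.21, offset 1.29.
AQI = 301 + 199/8.21·1.29 ≈ 332.27 ⇒ 332.
SO₂ 453.4: bracket 384.0–544.8 → index 201–300; slope 99/160.8, offset 69.4.
AQI = 201 + 99/160.8·69.4 ≈ 243.73 ⇒ 244.
NO₂: 849 lies in 650–1249, so I_lo=201, I_hi=300, C_lo=650, C_hi=1249.
(300−201)/(1249−650) × (849−650) + 201 = 99/599 × 199 + 201 ≈ 233.89 → 234.
Sub-indices: PM2.5→139, CO→332, SO₂→244, NO₂→234. Ranked high→low: 332, 244, 234, 139. Second-highest sub-index = 244.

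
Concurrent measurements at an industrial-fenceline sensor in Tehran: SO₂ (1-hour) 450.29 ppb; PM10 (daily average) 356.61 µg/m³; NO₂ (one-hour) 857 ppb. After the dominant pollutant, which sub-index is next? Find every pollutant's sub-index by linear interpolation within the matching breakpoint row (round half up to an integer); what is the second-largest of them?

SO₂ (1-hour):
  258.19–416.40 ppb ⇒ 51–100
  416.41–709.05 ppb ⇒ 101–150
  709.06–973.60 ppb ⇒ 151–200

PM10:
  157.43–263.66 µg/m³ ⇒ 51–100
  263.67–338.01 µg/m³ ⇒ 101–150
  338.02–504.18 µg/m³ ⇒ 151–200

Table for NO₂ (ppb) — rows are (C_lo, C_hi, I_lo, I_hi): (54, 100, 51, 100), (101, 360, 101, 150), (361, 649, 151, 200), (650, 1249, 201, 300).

156

SO₂: row 416.41–709.05 (AQI 101–150). (150−101)·(450.29−416.41)/(709.05−416.41) + 101 = 49·33.88/292.64 + 101 ≈ 106.67 → 107.
PM10 356.61: bracket 338.02–504.18 → index 151–200; slope 49/166.16, offset 18.59.
AQI = 151 + 49/166.16·18.59 ≈ 156.48 ⇒ 156.
NO₂ 857: bracket 650–1249 → index 201–300; slope 99/599, offset 207.
AQI = 201 + 99/599·207 ≈ 235.21 ⇒ 235.
Sub-indices: SO₂→107, PM10→156, NO₂→235. Ranked high→low: 235, 156, 107. Second-highest sub-index = 156.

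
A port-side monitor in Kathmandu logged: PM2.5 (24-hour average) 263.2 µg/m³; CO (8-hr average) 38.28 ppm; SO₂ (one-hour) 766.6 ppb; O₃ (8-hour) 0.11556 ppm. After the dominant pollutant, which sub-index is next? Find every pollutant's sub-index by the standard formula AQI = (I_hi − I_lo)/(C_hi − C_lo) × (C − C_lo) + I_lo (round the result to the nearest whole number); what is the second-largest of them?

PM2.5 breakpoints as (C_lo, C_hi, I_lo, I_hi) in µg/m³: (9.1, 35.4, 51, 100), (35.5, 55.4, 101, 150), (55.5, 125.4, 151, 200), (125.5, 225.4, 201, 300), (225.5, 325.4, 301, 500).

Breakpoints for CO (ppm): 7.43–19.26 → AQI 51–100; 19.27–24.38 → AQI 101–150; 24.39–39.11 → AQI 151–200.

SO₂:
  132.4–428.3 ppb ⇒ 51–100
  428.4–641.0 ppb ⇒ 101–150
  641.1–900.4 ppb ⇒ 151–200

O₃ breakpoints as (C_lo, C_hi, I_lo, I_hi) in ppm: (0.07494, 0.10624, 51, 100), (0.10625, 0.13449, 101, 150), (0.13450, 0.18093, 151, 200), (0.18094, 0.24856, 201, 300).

PM2.5: 263.2 ∈ [225.5, 325.4] ↔ index [301, 500].
301 + (263.2−225.5)·(500−301)/(325.4−225.5) = 301 + 37.7·199/99.9 ≈ 376.10, so AQI = 376.
CO: 38.28 ∈ [24.39, 39.11] ↔ index [151, 200].
151 + (38.28−24.39)·(200−151)/(39.11−24.39) = 151 + 13.89·49/14.72 ≈ 197.24, so AQI = 197.
SO₂: row 641.1–900.4 (AQI 151–200). (200−151)·(766.6−641.1)/(900.4−641.1) + 151 = 49·125.5/259.3 + 151 ≈ 174.72 → 175.
O₃ 0.11556: bracket 0.10625–0.13449 → index 101–150; slope 49/0.02824, offset 0.00931.
AQI = 101 + 49/0.02824·0.00931 ≈ 117.15 ⇒ 117.
Sub-indices: PM2.5→376, CO→197, SO₂→175, O₃→117. Ranked high→low: 376, 197, 175, 117. Second-highest sub-index = 197.

197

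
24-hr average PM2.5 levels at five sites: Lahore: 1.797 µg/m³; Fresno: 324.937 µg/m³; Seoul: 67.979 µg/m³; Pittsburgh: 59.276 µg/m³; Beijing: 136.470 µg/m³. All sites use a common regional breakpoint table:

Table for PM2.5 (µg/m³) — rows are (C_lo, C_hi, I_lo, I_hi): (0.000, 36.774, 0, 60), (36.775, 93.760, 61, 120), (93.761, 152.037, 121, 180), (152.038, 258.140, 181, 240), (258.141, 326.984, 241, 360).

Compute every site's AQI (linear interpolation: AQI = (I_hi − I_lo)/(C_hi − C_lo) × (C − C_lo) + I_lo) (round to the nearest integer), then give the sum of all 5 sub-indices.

Lahore 1.797: bracket 0.000–36.774 → index 0–60; slope 60/36.774, offset 1.797.
AQI = 0 + 60/36.774·1.797 ≈ 2.93 ⇒ 3.
Fresno 324.937: bracket 258.141–326.984 → index 241–360; slope 119/68.843, offset 66.796.
AQI = 241 + 119/68.843·66.796 ≈ 356.46 ⇒ 356.
Seoul: 67.979 lies in 36.775–93.760, so I_lo=61, I_hi=120, C_lo=36.775, C_hi=93.760.
(120−61)/(93.760−36.775) × (67.979−36.775) + 61 = 59/56.985 × 31.204 + 61 ≈ 93.31 → 93.
Pittsburgh: row 36.775–93.760 (AQI 61–120). (120−61)·(59.276−36.775)/(93.760−36.775) + 61 = 59·22.501/56.985 + 61 ≈ 84.30 → 84.
Beijing: row 93.761–152.037 (AQI 121–180). (180−121)·(136.470−93.761)/(152.037−93.761) + 121 = 59·42.709/58.276 + 121 ≈ 164.24 → 164.
AQIs: Lahore=3, Fresno=356, Seoul=93, Pittsburgh=84, Beijing=164. Sum = 3 + 356 + 93 + 84 + 164 = 700.

700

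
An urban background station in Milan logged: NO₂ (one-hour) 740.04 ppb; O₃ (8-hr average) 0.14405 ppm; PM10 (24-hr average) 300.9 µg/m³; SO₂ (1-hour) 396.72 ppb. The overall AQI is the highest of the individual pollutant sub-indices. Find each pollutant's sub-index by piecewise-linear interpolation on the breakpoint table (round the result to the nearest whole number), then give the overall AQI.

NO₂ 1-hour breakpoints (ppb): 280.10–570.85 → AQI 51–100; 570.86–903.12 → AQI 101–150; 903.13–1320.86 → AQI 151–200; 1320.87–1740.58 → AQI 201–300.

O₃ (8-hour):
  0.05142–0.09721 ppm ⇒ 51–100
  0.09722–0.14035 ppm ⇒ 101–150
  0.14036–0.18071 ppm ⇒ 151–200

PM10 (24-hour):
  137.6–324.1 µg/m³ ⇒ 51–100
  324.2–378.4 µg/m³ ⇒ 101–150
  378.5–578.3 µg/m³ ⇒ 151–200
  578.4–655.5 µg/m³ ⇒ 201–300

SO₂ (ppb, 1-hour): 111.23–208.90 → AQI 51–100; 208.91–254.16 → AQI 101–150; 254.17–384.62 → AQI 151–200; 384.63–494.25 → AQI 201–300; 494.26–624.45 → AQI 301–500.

212

NO₂: 740.04 lies in 570.86–903.12, so I_lo=101, I_hi=150, C_lo=570.86, C_hi=903.12.
(150−101)/(903.12−570.86) × (740.04−570.86) + 101 = 49/332.26 × 169.18 + 101 ≈ 125.95 → 126.
O₃: row 0.14036–0.18071 (AQI 151–200). (200−151)·(0.14405−0.14036)/(0.18071−0.14036) + 151 = 49·0.00369/0.04035 + 151 ≈ 155.48 → 155.
PM10: 300.9 lies in 137.6–324.1, so I_lo=51, I_hi=100, C_lo=137.6, C_hi=324.1.
(100−51)/(324.1−137.6) × (300.9−137.6) + 51 = 49/186.5 × 163.3 + 51 ≈ 93.90 → 94.
SO₂: row 384.63–494.25 (AQI 201–300). (300−201)·(396.72−384.63)/(494.25−384.63) + 201 = 99·12.09/109.62 + 201 ≈ 211.92 → 212.
Sub-indices: NO₂→126, O₃→155, PM10→94, SO₂→212. Overall AQI = max = 212; dominant pollutant is SO₂.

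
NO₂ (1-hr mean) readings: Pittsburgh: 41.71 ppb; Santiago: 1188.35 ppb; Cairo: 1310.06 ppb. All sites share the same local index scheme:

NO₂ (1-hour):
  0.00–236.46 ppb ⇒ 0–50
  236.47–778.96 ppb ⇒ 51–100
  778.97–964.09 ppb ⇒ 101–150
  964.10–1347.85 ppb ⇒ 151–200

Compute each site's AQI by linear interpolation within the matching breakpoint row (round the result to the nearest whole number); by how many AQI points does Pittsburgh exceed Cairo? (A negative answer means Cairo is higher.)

Pittsburgh: row 0.00–236.46 (AQI 0–50). (50−0)·(41.71−0.00)/(236.46−0.00) + 0 = 50·41.71/236.46 + 0 ≈ 8.82 → 9.
Santiago: 1188.35 ∈ [964.10, 1347.85] ↔ index [151, 200].
151 + (1188.35−964.10)·(200−151)/(1347.85−964.10) = 151 + 224.25·49/383.75 ≈ 179.63, so AQI = 180.
Cairo 1310.06: bracket 964.10–1347.85 → index 151–200; slope 49/383.75, offset 345.96.
AQI = 151 + 49/383.75·345.96 ≈ 195.17 ⇒ 195.
AQIs: Pittsburgh=9, Santiago=180, Cairo=195. Pittsburgh (9) − Cairo (195) = -186.

-186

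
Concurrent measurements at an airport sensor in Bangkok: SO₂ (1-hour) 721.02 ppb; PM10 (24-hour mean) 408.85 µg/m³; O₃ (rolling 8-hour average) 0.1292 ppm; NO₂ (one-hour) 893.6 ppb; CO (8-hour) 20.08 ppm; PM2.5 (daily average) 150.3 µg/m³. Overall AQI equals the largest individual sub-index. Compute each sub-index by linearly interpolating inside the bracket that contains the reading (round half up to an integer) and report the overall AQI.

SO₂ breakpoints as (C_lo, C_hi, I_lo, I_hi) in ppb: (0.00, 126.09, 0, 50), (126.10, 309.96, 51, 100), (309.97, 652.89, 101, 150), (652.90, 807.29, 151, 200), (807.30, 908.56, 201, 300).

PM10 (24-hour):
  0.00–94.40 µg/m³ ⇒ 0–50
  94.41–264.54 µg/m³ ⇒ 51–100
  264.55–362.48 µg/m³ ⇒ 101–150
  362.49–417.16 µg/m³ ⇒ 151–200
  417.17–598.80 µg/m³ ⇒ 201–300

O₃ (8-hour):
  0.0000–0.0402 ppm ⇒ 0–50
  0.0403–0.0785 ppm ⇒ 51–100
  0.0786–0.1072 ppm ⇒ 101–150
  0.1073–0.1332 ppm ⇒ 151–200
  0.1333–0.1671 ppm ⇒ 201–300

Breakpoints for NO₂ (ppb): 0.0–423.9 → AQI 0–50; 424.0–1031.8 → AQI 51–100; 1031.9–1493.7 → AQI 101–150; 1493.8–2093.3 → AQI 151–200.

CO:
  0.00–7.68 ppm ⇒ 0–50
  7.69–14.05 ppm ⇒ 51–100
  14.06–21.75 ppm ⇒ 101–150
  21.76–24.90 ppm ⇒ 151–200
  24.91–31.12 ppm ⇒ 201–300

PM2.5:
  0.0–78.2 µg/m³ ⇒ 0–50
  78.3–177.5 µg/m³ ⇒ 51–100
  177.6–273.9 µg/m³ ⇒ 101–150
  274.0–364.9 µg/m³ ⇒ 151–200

SO₂: 721.02 lies in 652.90–807.29, so I_lo=151, I_hi=200, C_lo=652.90, C_hi=807.29.
(200−151)/(807.29−652.90) × (721.02−652.90) + 151 = 49/154.39 × 68.12 + 151 ≈ 172.62 → 173.
PM10: row 362.49–417.16 (AQI 151–200). (200−151)·(408.85−362.49)/(417.16−362.49) + 151 = 49·46.36/54.67 + 151 ≈ 192.55 → 193.
O₃: row 0.1073–0.1332 (AQI 151–200). (200−151)·(0.1292−0.1073)/(0.1332−0.1073) + 151 = 49·0.0219/0.0259 + 151 ≈ 192.43 → 192.
NO₂: 893.6 ∈ [424.0, 1031.8] ↔ index [51, 100].
51 + (893.6−424.0)·(100−51)/(1031.8−424.0) = 51 + 469.6·49/607.8 ≈ 88.86, so AQI = 89.
CO: 20.08 ∈ [14.06, 21.75] ↔ index [101, 150].
101 + (20.08−14.06)·(150−101)/(21.75−14.06) = 101 + 6.02·49/7.69 ≈ 139.36, so AQI = 139.
PM2.5 150.3: bracket 78.3–177.5 → index 51–100; slope 49/99.2, offset 72.0.
AQI = 51 + 49/99.2·72.0 ≈ 86.56 ⇒ 87.
Sub-indices: SO₂→173, PM10→193, O₃→192, NO₂→89, CO→139, PM2.5→87. Overall AQI = max = 193; dominant pollutant is PM10.

193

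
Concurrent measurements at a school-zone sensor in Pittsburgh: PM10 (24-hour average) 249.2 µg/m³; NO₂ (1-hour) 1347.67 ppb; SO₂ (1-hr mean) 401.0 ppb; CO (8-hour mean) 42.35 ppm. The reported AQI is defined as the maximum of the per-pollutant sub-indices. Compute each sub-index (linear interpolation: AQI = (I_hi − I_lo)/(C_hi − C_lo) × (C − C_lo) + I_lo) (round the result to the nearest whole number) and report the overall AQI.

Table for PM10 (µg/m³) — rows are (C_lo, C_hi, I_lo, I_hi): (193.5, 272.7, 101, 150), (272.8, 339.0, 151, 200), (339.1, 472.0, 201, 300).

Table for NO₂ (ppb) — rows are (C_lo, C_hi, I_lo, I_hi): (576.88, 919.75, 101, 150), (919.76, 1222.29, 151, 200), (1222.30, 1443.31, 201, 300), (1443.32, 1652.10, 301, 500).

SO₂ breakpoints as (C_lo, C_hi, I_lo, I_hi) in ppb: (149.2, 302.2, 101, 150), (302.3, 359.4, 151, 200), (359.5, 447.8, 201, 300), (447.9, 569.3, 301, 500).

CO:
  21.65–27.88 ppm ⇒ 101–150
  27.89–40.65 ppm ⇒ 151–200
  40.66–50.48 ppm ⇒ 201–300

257

PM10: row 193.5–272.7 (AQI 101–150). (150−101)·(249.2−193.5)/(272.7−193.5) + 101 = 49·55.7/79.2 + 101 ≈ 135.46 → 135.
NO₂: row 1222.30–1443.31 (AQI 201–300). (300−201)·(1347.67−1222.30)/(1443.31−1222.30) + 201 = 99·125.37/221.01 + 201 ≈ 257.16 → 257.
SO₂: row 359.5–447.8 (AQI 201–300). (300−201)·(401.0−359.5)/(447.8−359.5) + 201 = 99·41.5/88.3 + 201 ≈ 247.53 → 248.
CO 42.35: bracket 40.66–50.48 → index 201–300; slope 99/9.82, offset 1.69.
AQI = 201 + 99/9.82·1.69 ≈ 218.04 ⇒ 218.
Sub-indices: PM10→135, NO₂→257, SO₂→248, CO→218. Overall AQI = max = 257; dominant pollutant is NO₂.
AQI 257: Very Unhealthy.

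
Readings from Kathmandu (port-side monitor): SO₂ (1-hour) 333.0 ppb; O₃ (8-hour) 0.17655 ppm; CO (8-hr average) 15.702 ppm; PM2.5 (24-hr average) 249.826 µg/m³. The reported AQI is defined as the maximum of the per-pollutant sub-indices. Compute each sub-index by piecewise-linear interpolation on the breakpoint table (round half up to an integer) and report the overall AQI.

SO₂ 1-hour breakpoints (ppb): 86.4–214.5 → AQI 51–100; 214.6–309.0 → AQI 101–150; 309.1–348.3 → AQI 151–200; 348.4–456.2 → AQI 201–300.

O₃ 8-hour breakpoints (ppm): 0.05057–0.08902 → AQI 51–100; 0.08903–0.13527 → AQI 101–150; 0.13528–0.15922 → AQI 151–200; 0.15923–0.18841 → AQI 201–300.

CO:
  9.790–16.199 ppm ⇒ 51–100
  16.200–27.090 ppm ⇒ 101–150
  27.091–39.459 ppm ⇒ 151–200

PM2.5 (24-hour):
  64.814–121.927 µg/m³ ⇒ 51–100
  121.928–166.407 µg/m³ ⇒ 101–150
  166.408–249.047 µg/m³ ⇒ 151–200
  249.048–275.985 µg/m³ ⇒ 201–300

260

SO₂: 333.0 lies in 309.1–348.3, so I_lo=151, I_hi=200, C_lo=309.1, C_hi=348.3.
(200−151)/(348.3−309.1) × (333.0−309.1) + 151 = 49/39.2 × 23.9 + 151 ≈ 180.88 → 181.
O₃ 0.17655: bracket 0.15923–0.18841 → index 201–300; slope 99/0.02918, offset 0.01732.
AQI = 201 + 99/0.02918·0.01732 ≈ 259.76 ⇒ 260.
CO: row 9.790–16.199 (AQI 51–100). (100−51)·(15.702−9.790)/(16.199−9.790) + 51 = 49·5.912/6.409 + 51 ≈ 96.20 → 96.
PM2.5: 249.826 ∈ [249.048, 275.985] ↔ index [201, 300].
201 + (249.826−249.048)·(300−201)/(275.985−249.048) = 201 + 0.778·99/26.937 ≈ 203.86, so AQI = 204.
Sub-indices: SO₂→181, O₃→260, CO→96, PM2.5→204. Overall AQI = max = 260; dominant pollutant is O₃.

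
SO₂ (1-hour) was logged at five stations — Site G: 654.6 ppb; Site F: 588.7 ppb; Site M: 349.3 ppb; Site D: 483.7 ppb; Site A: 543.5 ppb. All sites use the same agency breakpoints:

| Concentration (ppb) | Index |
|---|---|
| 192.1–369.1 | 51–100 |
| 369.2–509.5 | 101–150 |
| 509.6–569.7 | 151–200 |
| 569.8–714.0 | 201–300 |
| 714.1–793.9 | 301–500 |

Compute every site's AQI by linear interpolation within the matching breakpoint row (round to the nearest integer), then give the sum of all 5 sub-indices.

Site G 654.6: bracket 569.8–714.0 → index 201–300; slope 99/144.2, offset 84.8.
AQI = 201 + 99/144.2·84.8 ≈ 259.22 ⇒ 259.
Site F: 588.7 ∈ [569.8, 714.0] ↔ index [201, 300].
201 + (588.7−569.8)·(300−201)/(714.0−569.8) = 201 + 18.9·99/144.2 ≈ 213.98, so AQI = 214.
Site M 349.3: bracket 192.1–369.1 → index 51–100; slope 49/177.0, offset 157.2.
AQI = 51 + 49/177.0·157.2 ≈ 94.52 ⇒ 95.
Site D: 483.7 lies in 369.2–509.5, so I_lo=101, I_hi=150, C_lo=369.2, C_hi=509.5.
(150−101)/(509.5−369.2) × (483.7−369.2) + 101 = 49/140.3 × 114.5 + 101 ≈ 140.99 → 141.
Site A: row 509.6–569.7 (AQI 151–200). (200−151)·(543.5−509.6)/(569.7−509.6) + 151 = 49·33.9/60.1 + 151 ≈ 178.64 → 179.
AQIs: Site G=259, Site F=214, Site M=95, Site D=141, Site A=179. Sum = 259 + 214 + 95 + 141 + 179 = 888.

888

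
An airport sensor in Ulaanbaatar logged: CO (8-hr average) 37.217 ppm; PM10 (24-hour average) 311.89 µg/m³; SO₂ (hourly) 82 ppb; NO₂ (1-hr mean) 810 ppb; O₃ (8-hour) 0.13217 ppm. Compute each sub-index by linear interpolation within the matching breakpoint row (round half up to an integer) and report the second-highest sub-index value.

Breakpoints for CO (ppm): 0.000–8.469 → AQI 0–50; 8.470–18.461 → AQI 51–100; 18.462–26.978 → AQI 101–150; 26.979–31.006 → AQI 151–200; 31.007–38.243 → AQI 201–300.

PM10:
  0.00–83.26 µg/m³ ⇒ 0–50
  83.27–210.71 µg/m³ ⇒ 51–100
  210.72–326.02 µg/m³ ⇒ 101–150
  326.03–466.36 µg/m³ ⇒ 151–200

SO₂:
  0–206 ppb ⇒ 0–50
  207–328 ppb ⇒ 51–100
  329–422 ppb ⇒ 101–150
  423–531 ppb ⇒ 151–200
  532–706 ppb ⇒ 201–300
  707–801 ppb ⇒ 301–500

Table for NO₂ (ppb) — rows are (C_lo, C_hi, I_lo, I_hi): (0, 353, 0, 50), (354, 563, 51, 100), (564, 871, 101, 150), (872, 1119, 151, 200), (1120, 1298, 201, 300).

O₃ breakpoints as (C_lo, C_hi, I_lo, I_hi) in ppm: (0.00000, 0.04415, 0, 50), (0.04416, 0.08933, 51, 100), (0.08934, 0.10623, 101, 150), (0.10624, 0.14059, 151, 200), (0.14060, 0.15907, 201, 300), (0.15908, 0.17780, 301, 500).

CO: 37.217 lies in 31.007–38.243, so I_lo=201, I_hi=300, C_lo=31.007, C_hi=38.243.
(300−201)/(38.243−31.007) × (37.217−31.007) + 201 = 99/7.236 × 6.210 + 201 ≈ 285.96 → 286.
PM10 311.89: bracket 210.72–326.02 → index 101–150; slope 49/115.30, offset 101.17.
AQI = 101 + 49/115.30·101.17 ≈ 144.00 ⇒ 144.
SO₂: 82 ∈ [0, 206] ↔ index [0, 50].
0 + (82−0)·(50−0)/(206−0) = 0 + 82·50/206 ≈ 19.90, so AQI = 20.
NO₂ 810: bracket 564–871 → index 101–150; slope 49/307, offset 246.
AQI = 101 + 49/307·246 ≈ 140.26 ⇒ 140.
O₃ 0.13217: bracket 0.10624–0.14059 → index 151–200; slope 49/0.03435, offset 0.02593.
AQI = 151 + 49/0.03435·0.02593 ≈ 187.99 ⇒ 188.
Sub-indices: CO→286, PM10→144, SO₂→20, NO₂→140, O₃→188. Ranked high→low: 286, 188, 144, 140, 20. Second-highest sub-index = 188.

188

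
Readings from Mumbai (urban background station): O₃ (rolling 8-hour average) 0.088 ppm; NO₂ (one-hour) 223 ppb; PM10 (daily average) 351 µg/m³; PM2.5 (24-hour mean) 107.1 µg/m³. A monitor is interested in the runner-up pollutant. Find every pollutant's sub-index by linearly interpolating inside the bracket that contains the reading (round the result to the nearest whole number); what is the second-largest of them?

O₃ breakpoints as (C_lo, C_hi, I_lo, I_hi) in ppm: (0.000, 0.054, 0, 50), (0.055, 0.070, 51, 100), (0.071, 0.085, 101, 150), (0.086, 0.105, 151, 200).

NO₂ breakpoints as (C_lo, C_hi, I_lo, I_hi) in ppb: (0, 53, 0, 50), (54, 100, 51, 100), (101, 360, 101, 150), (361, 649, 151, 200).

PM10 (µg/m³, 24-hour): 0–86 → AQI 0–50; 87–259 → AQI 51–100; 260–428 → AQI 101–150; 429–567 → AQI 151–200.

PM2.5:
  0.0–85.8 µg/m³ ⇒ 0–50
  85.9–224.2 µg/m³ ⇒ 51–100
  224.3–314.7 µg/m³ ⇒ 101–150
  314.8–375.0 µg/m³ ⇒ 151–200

O₃: 0.088 ∈ [0.086, 0.105] ↔ index [151, 200].
151 + (0.088−0.086)·(200−151)/(0.105−0.086) = 151 + 0.002·49/0.019 ≈ 156.16, so AQI = 156.
NO₂ 223: bracket 101–360 → index 101–150; slope 49/259, offset 122.
AQI = 101 + 49/259·122 ≈ 124.08 ⇒ 124.
PM10: 351 lies in 260–428, so I_lo=101, I_hi=150, C_lo=260, C_hi=428.
(150−101)/(428−260) × (351−260) + 101 = 49/168 × 91 + 101 ≈ 127.54 → 128.
PM2.5: 107.1 lies in 85.9–224.2, so I_lo=51, I_hi=100, C_lo=85.9, C_hi=224.2.
(100−51)/(224.2−85.9) × (107.1−85.9) + 51 = 49/138.3 × 21.2 + 51 ≈ 58.51 → 59.
Sub-indices: O₃→156, NO₂→124, PM10→128, PM2.5→59. Ranked high→low: 156, 128, 124, 59. Second-highest sub-index = 128.

128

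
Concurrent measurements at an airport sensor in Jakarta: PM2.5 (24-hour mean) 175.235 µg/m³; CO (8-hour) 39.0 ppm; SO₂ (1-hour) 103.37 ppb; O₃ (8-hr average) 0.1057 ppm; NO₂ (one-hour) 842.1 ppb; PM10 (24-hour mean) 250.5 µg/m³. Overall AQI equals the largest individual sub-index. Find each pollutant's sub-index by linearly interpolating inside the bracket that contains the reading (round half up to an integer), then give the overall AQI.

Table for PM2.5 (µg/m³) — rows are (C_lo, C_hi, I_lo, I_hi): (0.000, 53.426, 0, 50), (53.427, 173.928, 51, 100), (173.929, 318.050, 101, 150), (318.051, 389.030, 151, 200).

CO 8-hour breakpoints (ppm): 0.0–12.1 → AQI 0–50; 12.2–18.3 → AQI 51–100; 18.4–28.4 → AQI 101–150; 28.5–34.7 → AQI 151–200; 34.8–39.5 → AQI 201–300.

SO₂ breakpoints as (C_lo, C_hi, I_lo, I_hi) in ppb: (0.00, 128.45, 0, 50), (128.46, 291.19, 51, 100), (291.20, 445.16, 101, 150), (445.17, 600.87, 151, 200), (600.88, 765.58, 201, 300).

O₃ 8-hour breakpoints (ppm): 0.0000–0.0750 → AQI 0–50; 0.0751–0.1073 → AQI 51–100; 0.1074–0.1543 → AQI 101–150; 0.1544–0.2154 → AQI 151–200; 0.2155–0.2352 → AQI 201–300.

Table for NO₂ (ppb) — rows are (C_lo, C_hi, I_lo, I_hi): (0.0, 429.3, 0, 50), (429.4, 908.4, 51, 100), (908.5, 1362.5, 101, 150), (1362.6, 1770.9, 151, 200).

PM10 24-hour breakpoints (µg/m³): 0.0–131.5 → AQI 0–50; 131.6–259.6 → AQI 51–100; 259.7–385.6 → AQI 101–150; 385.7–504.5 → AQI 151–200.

289

PM2.5: row 173.929–318.050 (AQI 101–150). (150−101)·(175.235−173.929)/(318.050−173.929) + 101 = 49·1.306/144.121 + 101 ≈ 101.44 → 101.
CO: 39.0 ∈ [34.8, 39.5] ↔ index [201, 300].
201 + (39.0−34.8)·(300−201)/(39.5−34.8) = 201 + 4.2·99/4.7 ≈ 289.47, so AQI = 289.
SO₂ 103.37: bracket 0.00–128.45 → index 0–50; slope 50/128.45, offset 103.37.
AQI = 0 + 50/128.45·103.37 ≈ 40.24 ⇒ 40.
O₃: 0.1057 lies in 0.0751–0.1073, so I_lo=51, I_hi=100, C_lo=0.0751, C_hi=0.1073.
(100−51)/(0.1073−0.0751) × (0.1057−0.0751) + 51 = 49/0.0322 × 0.0306 + 51 ≈ 97.57 → 98.
NO₂: row 429.4–908.4 (AQI 51–100). (100−51)·(842.1−429.4)/(908.4−429.4) + 51 = 49·412.7/479.0 + 51 ≈ 93.22 → 93.
PM10: row 131.6–259.6 (AQI 51–100). (100−51)·(250.5−131.6)/(259.6−131.6) + 51 = 49·118.9/128.0 + 51 ≈ 96.52 → 97.
Sub-indices: PM2.5→101, CO→289, SO₂→40, O₃→98, NO₂→93, PM10→97. Overall AQI = max = 289; dominant pollutant is CO.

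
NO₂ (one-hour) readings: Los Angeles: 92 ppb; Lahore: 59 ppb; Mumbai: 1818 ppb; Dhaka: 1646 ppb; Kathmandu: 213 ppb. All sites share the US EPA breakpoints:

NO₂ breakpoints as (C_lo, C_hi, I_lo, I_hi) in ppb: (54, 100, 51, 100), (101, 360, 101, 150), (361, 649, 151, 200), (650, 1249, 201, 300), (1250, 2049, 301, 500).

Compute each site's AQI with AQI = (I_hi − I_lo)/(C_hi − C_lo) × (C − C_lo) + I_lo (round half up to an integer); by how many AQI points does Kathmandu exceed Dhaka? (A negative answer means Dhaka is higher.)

Los Angeles: 92 lies in 54–100, so I_lo=51, I_hi=100, C_lo=54, C_hi=100.
(100−51)/(100−54) × (92−54) + 51 = 49/46 × 38 + 51 ≈ 91.48 → 91.
Lahore: 59 ∈ [54, 100] ↔ index [51, 100].
51 + (59−54)·(100−51)/(100−54) = 51 + 5·49/46 ≈ 56.33, so AQI = 56.
Mumbai: row 1250–2049 (AQI 301–500). (500−301)·(1818−1250)/(2049−1250) + 301 = 199·568/799 + 301 ≈ 442.47 → 442.
Dhaka 1646: bracket 1250–2049 → index 301–500; slope 199/799, offset 396.
AQI = 301 + 199/799·396 ≈ 399.63 ⇒ 400.
Kathmandu: 213 ∈ [101, 360] ↔ index [101, 150].
101 + (213−101)·(150−101)/(360−101) = 101 + 112·49/259 ≈ 122.19, so AQI = 122.
AQIs: Los Angeles=91, Lahore=56, Mumbai=442, Dhaka=400, Kathmandu=122. Kathmandu (122) − Dhaka (400) = -278.

-278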